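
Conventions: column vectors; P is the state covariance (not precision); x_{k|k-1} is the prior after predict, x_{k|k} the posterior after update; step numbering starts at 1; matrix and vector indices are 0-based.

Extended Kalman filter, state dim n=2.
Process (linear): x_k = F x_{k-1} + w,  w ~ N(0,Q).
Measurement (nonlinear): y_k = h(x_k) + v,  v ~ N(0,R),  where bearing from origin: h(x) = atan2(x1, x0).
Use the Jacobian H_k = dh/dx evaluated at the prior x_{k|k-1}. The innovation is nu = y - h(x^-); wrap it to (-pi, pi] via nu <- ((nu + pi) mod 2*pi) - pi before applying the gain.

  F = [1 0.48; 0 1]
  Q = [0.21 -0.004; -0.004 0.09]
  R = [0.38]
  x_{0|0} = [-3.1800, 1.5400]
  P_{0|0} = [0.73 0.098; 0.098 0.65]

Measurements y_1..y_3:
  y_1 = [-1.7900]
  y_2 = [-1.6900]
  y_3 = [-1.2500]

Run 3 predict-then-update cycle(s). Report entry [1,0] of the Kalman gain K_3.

K[1,0] = -0.3496

step 1: x^-=[-2.4408, 1.5400]  P^-=[1.1838 0.4060; 0.4060 0.7400]  H_jac=[-0.1849 -0.2930]  S=[0.5280]  K=[-0.6399; -0.5529]  nu=[1.9145]  x^+=[-3.6658, 0.4816]  P^+=[0.9677 0.2192; 0.2192 0.5786]
step 2: x^-=[-3.4347, 0.4816]  P^-=[1.5214 0.4929; 0.4929 0.6686]  H_jac=[-0.0400 -0.2855]  S=[0.4482]  K=[-0.4499; -0.4700]  nu=[1.5909]  x^+=[-4.1504, -0.2661]  P^+=[1.4307 0.3982; 0.3982 0.5696]
step 3: x^-=[-4.2781, -0.2661]  P^-=[2.1542 0.6676; 0.6676 0.6596]  H_jac=[0.0145 -0.2328]  S=[0.4117]  K=[-0.3018; -0.3496]  nu=[1.8295]  x^+=[-4.8302, -0.9056]  P^+=[2.1167 0.6241; 0.6241 0.6093]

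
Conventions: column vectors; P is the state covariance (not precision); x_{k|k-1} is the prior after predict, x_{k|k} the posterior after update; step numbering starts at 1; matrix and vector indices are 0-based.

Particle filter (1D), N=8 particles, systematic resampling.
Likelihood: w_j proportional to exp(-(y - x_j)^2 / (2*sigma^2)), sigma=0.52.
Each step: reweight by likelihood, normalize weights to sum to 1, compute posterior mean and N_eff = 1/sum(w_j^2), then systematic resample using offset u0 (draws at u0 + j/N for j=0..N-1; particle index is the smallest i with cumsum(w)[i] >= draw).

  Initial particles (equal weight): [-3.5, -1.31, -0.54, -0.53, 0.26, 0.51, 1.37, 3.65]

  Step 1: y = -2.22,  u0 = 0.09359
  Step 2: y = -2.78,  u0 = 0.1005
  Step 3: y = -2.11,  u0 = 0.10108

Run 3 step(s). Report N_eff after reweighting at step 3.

N_eff = 3.1717

step 1: w=[0.1757, 0.7861, 0.0197, 0.0185, 0.0000, 0.0000, 0.0000, 0.0000]  mean=-1.6651  Neff=1.5395  idx=[0, 1, 1, 1, 1, 1, 1, 2]
step 2: w=[0.7764, 0.0372, 0.0372, 0.0372, 0.0372, 0.0372, 0.0372, 0.0002]  mean=-3.0101  Neff=1.6365  idx=[0, 0, 0, 0, 0, 0, 2, 6]
step 3: w=[0.0360, 0.0360, 0.0360, 0.0360, 0.0360, 0.0360, 0.3921, 0.3921]  mean=-1.7825  Neff=3.1717  idx=[2, 6, 6, 6, 6, 7, 7, 7]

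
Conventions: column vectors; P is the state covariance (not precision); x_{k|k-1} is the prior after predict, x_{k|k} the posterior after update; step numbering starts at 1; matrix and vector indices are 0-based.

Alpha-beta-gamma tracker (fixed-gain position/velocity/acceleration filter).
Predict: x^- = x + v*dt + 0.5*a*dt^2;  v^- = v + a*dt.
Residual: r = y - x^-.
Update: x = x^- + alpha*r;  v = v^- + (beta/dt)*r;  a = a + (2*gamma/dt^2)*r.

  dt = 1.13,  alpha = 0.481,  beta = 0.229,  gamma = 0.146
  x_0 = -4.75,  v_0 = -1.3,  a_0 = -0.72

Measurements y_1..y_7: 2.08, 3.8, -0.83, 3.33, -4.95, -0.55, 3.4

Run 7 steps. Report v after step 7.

v_post = -5.9356

step 1: x_pred=-6.6787  r=8.7587  x^+=-2.4658  v^+=-0.3386  a^+=1.2829
step 2: x_pred=-2.0293  r=5.8293  x^+=0.7746  v^+=2.2924  a^+=2.6160
step 3: x_pred=5.0352  r=-5.8652  x^+=2.2140  v^+=4.0599  a^+=1.2747
step 4: x_pred=7.6155  r=-4.2855  x^+=5.5542  v^+=4.6318  a^+=0.2947
step 5: x_pred=10.9763  r=-15.9263  x^+=3.3157  v^+=1.7373  a^+=-3.3473
step 6: x_pred=3.1418  r=-3.6918  x^+=1.3660  v^+=-2.7933  a^+=-4.1915
step 7: x_pred=-4.4665  r=7.8665  x^+=-0.6827  v^+=-5.9356  a^+=-2.3926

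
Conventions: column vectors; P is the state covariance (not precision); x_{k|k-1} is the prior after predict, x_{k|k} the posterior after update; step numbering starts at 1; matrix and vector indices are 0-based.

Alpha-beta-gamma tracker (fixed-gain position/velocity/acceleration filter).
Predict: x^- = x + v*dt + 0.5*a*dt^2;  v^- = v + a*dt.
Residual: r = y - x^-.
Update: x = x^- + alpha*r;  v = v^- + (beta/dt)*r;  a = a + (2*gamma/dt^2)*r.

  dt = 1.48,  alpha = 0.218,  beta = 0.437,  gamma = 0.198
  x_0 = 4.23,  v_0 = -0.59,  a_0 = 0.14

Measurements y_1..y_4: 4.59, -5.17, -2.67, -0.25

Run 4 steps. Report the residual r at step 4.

resid = 10.1728

step 1: x_pred=3.5101  r=1.0799  x^+=3.7455  v^+=-0.0639  a^+=0.3352
step 2: x_pred=4.0180  r=-9.1880  x^+=2.0150  v^+=-2.2808  a^+=-1.3259
step 3: x_pred=-2.8126  r=0.1426  x^+=-2.7815  v^+=-4.2010  a^+=-1.3001
step 4: x_pred=-10.4228  r=10.1728  x^+=-8.2051  v^+=-3.1214  a^+=0.5390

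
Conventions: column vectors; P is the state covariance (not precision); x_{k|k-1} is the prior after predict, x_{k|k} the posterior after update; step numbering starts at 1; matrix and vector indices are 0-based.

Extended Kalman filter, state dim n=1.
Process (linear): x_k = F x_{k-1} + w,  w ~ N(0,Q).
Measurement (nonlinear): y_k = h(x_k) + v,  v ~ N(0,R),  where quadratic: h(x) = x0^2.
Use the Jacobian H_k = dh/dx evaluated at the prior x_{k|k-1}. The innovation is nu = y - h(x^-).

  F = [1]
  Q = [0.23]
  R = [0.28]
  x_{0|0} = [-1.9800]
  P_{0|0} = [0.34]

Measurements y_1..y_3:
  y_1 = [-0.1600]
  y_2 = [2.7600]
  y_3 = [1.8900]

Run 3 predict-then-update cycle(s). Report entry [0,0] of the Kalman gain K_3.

step 1: x^-=[-1.9800]  P^-=[0.5700]  H_jac=[-3.9600]  S=[9.2185]  K=[-0.2449]  nu=[-4.0804]  x^+=[-0.9809]  P^+=[0.0173]
step 2: x^-=[-0.9809]  P^-=[0.2473]  H_jac=[-1.9618]  S=[1.2318]  K=[-0.3939]  nu=[1.7978]  x^+=[-1.6890]  P^+=[0.0562]
step 3: x^-=[-1.6890]  P^-=[0.2862]  H_jac=[-3.3780]  S=[3.5460]  K=[-0.2727]  nu=[-0.9628]  x^+=[-1.4265]  P^+=[0.0226]

K[0,0] = -0.2727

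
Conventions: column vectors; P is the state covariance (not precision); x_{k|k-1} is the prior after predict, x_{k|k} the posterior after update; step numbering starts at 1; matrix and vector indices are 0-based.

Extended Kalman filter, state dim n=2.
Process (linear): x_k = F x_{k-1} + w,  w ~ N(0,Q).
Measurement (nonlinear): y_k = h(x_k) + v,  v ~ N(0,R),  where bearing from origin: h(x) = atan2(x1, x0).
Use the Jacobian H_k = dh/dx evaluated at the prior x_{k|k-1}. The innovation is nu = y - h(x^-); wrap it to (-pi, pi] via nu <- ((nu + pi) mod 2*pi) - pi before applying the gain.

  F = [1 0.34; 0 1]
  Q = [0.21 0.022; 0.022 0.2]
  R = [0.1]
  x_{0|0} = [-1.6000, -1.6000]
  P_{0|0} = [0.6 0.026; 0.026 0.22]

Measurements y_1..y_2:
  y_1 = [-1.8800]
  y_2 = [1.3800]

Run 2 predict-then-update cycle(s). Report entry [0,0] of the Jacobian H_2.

step 1: x^-=[-2.1440, -1.6000]  P^-=[0.8531 0.1228; 0.1228 0.4200]  H_jac=[0.2236 -0.2996]  S=[0.1639]  K=[0.9393; -0.6002]  nu=[0.6205]  x^+=[-1.5612, -1.9724]  P^+=[0.7085 0.2152; 0.2152 0.3610]
step 2: x^-=[-2.2318, -1.9724]  P^-=[1.1066 0.3599; 0.3599 0.5610]  H_jac=[0.2223 -0.2516]  S=[0.1499]  K=[1.0370; -0.4075]  nu=[-2.4854]  x^+=[-4.8091, -0.9597]  P^+=[0.9453 0.4233; 0.4233 0.5361]

H_jac[0,0] = 0.2223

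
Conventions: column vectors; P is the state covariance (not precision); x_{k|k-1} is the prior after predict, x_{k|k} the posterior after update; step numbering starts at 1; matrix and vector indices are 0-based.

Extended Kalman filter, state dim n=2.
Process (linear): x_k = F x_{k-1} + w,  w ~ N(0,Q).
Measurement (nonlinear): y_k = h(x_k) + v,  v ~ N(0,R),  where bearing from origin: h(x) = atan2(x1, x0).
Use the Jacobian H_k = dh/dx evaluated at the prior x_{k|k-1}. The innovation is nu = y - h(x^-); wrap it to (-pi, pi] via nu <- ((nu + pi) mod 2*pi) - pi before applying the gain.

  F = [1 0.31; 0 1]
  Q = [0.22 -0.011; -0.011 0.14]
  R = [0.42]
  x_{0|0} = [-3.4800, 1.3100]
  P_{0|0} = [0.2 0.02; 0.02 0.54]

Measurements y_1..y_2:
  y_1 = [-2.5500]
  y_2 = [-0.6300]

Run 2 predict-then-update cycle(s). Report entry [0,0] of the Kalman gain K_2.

K[0,0] = -0.3258

step 1: x^-=[-3.0739, 1.3100]  P^-=[0.4843 0.1764; 0.1764 0.6800]  H_jac=[-0.1173 -0.2753]  S=[0.4896]  K=[-0.2153; -0.4247]  nu=[0.9945]  x^+=[-3.2880, 0.8877]  P^+=[0.4616 0.1316; 0.1316 0.5917]
step 2: x^-=[-3.0128, 0.8877]  P^-=[0.8201 0.3041; 0.3041 0.7317]  H_jac=[-0.0900 -0.3054]  S=[0.5116]  K=[-0.3258; -0.4903]  nu=[2.7981]  x^+=[-3.9243, -0.4842]  P^+=[0.7658 0.2224; 0.2224 0.6087]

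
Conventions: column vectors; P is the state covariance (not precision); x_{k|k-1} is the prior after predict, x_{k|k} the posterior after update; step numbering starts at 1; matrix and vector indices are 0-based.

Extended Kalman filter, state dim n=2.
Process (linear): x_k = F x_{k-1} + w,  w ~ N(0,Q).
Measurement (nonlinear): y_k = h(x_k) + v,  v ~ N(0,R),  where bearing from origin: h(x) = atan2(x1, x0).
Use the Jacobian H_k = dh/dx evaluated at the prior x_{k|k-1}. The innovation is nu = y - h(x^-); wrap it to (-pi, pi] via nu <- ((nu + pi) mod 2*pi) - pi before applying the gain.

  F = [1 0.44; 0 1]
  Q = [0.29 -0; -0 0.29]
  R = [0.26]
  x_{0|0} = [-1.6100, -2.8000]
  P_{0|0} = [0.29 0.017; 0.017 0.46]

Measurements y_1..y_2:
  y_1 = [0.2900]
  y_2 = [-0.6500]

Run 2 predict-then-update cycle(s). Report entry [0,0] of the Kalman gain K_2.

step 1: x^-=[-2.8420, -2.8000]  P^-=[0.6840 0.2194; 0.2194 0.7500]  H_jac=[0.1759 -0.1786]  S=[0.2913]  K=[0.2786; -0.3272]  nu=[2.6536]  x^+=[-2.1027, -3.6683]  P^+=[0.6614 0.2460; 0.2460 0.7188]
step 2: x^-=[-3.7168, -3.6683]  P^-=[1.3070 0.5622; 0.5622 1.0088]  H_jac=[0.1345 -0.1363]  S=[0.2818]  K=[0.3520; -0.2195]  nu=[1.7128]  x^+=[-3.1139, -4.0444]  P^+=[1.2721 0.5840; 0.5840 0.9952]

K[0,0] = 0.3520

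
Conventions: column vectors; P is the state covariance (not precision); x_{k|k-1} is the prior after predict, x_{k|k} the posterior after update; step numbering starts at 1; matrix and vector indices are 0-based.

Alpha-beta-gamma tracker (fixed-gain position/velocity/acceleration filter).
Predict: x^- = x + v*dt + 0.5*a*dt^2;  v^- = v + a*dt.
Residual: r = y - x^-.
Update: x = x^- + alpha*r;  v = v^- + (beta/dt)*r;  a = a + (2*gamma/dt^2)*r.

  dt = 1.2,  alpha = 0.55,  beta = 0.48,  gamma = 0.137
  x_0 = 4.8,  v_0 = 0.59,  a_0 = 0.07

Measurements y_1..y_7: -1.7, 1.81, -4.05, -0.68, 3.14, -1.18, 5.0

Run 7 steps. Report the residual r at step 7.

step 1: x_pred=5.5584  r=-7.2584  x^+=1.5663  v^+=-2.2294  a^+=-1.3111
step 2: x_pred=-2.0530  r=3.8630  x^+=0.0717  v^+=-2.2575  a^+=-0.5761
step 3: x_pred=-3.0521  r=-0.9979  x^+=-3.6010  v^+=-3.3480  a^+=-0.7660
step 4: x_pred=-8.1700  r=7.4900  x^+=-4.0505  v^+=-1.2711  a^+=0.6592
step 5: x_pred=-5.1012  r=8.2412  x^+=-0.5685  v^+=2.8164  a^+=2.2273
step 6: x_pred=4.4149  r=-5.5949  x^+=1.3377  v^+=3.2513  a^+=1.1628
step 7: x_pred=6.0764  r=-1.0764  x^+=5.4844  v^+=4.2160  a^+=0.9579

resid = -1.0764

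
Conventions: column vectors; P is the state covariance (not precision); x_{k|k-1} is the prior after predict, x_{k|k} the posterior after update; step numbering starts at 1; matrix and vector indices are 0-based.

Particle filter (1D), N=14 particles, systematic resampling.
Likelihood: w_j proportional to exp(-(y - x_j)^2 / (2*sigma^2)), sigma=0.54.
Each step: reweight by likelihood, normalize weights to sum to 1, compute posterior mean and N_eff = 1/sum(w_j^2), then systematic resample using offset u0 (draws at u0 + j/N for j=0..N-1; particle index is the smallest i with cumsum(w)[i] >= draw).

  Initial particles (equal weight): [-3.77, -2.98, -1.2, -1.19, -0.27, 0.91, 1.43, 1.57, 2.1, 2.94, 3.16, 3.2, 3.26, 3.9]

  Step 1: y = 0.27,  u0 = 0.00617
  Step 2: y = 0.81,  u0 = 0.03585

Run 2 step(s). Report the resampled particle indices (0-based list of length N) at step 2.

resampled_idx = [2, 6, 7, 8, 8, 9, 9, 10, 10, 11, 11, 12, 12, 13]

step 1: w=[0.0000, 0.0000, 0.0188, 0.0197, 0.4629, 0.3781, 0.0760, 0.0421, 0.0024, 0.0000, 0.0000, 0.0000, 0.0000, 0.0000]  mean=0.3529  Neff=2.7358  idx=[2, 4, 4, 4, 4, 4, 4, 5, 5, 5, 5, 5, 5, 6]
step 2: w=[0.0001, 0.0187, 0.0187, 0.0187, 0.0187, 0.0187, 0.0187, 0.1360, 0.1360, 0.1360, 0.1360, 0.1360, 0.1360, 0.0716]  mean=0.8144  Neff=8.4609  idx=[2, 6, 7, 8, 8, 9, 9, 10, 10, 11, 11, 12, 12, 13]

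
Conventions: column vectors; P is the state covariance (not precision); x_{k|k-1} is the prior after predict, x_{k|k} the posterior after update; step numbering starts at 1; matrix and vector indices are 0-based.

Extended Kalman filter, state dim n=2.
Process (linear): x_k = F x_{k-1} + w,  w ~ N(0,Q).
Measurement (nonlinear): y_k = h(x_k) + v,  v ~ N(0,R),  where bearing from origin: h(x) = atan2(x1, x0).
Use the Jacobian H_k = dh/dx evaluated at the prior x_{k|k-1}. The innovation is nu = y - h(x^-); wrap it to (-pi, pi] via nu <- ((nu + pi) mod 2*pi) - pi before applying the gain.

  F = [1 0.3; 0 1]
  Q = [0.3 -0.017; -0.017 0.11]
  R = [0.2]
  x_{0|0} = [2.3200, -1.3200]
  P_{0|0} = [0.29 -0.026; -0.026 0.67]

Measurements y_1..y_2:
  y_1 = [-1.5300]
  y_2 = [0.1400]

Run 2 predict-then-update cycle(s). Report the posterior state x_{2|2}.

x_post = [2.1013, -1.6226]

step 1: x^-=[1.9240, -1.3200]  P^-=[0.6347 0.1580; 0.1580 0.7800]  H_jac=[0.2425 0.3534]  S=[0.3618]  K=[0.5797; 0.8678]  nu=[-0.9287]  x^+=[1.3857, -2.1259]  P^+=[0.5131 -0.0240; -0.0240 0.5076]
step 2: x^-=[0.7479, -2.1259]  P^-=[0.8444 0.1113; 0.1113 0.6176]  H_jac=[0.4186 0.1473]  S=[0.3751]  K=[0.9861; 0.3667]  nu=[1.3725]  x^+=[2.1013, -1.6226]  P^+=[0.4797 -0.0243; -0.0243 0.5671]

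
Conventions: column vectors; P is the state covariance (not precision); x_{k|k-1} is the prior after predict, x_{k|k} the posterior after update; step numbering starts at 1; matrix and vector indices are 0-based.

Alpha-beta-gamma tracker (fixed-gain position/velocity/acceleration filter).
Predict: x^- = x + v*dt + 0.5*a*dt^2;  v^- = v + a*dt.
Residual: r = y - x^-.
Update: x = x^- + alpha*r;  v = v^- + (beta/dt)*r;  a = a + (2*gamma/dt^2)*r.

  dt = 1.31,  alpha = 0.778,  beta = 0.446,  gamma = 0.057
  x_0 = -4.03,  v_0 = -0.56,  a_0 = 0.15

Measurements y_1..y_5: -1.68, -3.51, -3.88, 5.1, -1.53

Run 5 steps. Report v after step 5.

v_post = 0.7635

step 1: x_pred=-4.6349  r=2.9549  x^+=-2.3360  v^+=0.6425  a^+=0.3463
step 2: x_pred=-1.1972  r=-2.3128  x^+=-2.9965  v^+=0.3087  a^+=0.1927
step 3: x_pred=-2.4268  r=-1.4532  x^+=-3.5574  v^+=0.0664  a^+=0.0961
step 4: x_pred=-3.3880  r=8.4880  x^+=3.2157  v^+=3.0821  a^+=0.6600
step 5: x_pred=7.8195  r=-9.3495  x^+=0.5456  v^+=0.7635  a^+=0.0389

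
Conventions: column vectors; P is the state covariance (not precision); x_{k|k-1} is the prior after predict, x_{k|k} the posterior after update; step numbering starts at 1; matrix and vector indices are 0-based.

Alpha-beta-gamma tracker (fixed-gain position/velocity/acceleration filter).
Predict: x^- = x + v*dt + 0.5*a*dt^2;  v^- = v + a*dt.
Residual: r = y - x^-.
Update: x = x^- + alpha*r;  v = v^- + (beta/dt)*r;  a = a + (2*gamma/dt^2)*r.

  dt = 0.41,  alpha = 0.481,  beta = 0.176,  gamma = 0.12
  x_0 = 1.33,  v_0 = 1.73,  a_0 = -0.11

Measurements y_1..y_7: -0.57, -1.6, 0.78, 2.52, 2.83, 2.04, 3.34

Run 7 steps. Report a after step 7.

a_post = 8.3020

step 1: x_pred=2.0301  r=-2.6001  x^+=0.7794  v^+=0.5688  a^+=-3.8222
step 2: x_pred=0.6914  r=-2.2914  x^+=-0.4108  v^+=-1.9819  a^+=-7.0936
step 3: x_pred=-1.8196  r=2.5996  x^+=-0.5692  v^+=-3.7744  a^+=-3.3821
step 4: x_pred=-2.4009  r=4.9209  x^+=-0.0340  v^+=-3.0486  a^+=3.6436
step 5: x_pred=-0.9777  r=3.8077  x^+=0.8538  v^+=0.0797  a^+=9.0799
step 6: x_pred=1.6497  r=0.3903  x^+=1.8374  v^+=3.9701  a^+=9.6372
step 7: x_pred=4.2752  r=-0.9352  x^+=3.8253  v^+=7.5199  a^+=8.3020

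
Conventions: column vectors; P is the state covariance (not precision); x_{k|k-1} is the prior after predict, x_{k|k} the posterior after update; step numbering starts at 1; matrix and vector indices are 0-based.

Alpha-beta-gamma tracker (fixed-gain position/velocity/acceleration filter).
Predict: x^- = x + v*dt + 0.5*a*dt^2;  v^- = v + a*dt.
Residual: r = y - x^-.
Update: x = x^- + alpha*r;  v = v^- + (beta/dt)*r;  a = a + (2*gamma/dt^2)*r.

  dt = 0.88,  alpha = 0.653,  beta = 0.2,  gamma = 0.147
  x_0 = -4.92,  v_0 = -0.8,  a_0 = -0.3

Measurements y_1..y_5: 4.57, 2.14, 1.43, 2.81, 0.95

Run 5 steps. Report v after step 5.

v_post = 1.8817

step 1: x_pred=-5.7402  r=10.3102  x^+=0.9924  v^+=1.2792  a^+=3.6142
step 2: x_pred=3.5175  r=-1.3775  x^+=2.6180  v^+=4.1467  a^+=3.0913
step 3: x_pred=7.4640  r=-6.0340  x^+=3.5238  v^+=5.4956  a^+=0.8005
step 4: x_pred=8.6699  r=-5.8599  x^+=4.8434  v^+=4.8682  a^+=-1.4242
step 5: x_pred=8.5760  r=-7.6260  x^+=3.5962  v^+=1.8817  a^+=-4.3194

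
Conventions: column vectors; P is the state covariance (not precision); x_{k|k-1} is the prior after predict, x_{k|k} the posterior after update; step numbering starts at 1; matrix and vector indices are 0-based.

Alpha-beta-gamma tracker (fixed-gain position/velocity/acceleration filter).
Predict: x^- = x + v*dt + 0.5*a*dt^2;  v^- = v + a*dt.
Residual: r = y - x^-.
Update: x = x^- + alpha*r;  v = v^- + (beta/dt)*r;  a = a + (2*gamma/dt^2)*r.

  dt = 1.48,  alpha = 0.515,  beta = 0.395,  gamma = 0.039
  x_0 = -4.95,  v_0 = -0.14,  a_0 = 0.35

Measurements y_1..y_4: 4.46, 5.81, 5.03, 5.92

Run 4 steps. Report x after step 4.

step 1: x_pred=-4.7739  r=9.2339  x^+=-0.0184  v^+=2.8424  a^+=0.6788
step 2: x_pred=4.9318  r=0.8782  x^+=5.3841  v^+=4.0815  a^+=0.7101
step 3: x_pred=12.2024  r=-7.1724  x^+=8.5086  v^+=3.2182  a^+=0.4547
step 4: x_pred=13.7694  r=-7.8494  x^+=9.7270  v^+=1.7961  a^+=0.1752

x_post = 9.7270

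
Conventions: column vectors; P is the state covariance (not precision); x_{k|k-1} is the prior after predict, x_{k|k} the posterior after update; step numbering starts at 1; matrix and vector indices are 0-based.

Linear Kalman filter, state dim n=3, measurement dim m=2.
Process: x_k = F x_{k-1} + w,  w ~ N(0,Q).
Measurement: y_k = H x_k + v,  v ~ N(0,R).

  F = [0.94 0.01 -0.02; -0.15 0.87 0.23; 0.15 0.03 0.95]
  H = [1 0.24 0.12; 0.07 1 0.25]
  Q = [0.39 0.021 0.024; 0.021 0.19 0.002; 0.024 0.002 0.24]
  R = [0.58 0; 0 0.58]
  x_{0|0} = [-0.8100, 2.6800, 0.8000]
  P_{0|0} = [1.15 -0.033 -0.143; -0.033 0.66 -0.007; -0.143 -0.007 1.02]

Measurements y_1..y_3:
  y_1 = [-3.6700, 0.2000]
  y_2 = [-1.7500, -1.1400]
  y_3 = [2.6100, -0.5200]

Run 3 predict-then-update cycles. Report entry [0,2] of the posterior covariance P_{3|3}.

P_post[0,2] = -0.0398

step 1: x^-=[-0.7506, 2.6371, 0.7189]  P^-=[1.4114 -0.1983 0.0387; -0.1983 0.7851 0.2217; 0.0387 0.2217 1.1456]  S=[1.9800 0.1699; 0.1699 1.5280]  K=[0.7029 -0.1369; -0.0383 0.5452; 0.0880 0.3245]  nu=[-3.6386, -2.5643]  x^+=[-2.9570, 1.3784, -0.4333]  P^+=[0.4372 -0.0969 -0.0526; -0.0969 0.3350 -0.0480; -0.0526 -0.0480 0.9596]
step 2: x^-=[-2.7571, 1.5431, -0.8139]  P^-=[0.7769 -0.1320 0.0174; -0.1320 0.5139 0.1640; 0.0174 0.1640 1.0976]  S=[1.3526 0.1104; 0.1104 1.2304]  K=[0.5615 -0.1100; -0.0283 0.4460; 0.1110 0.3474]  nu=[0.7344, -2.2866]  x^+=[-2.0933, 0.5025, -1.5266]  P^+=[0.3492 -0.0782 -0.0401; -0.0782 0.2708 -0.0267; -0.0401 -0.0267 0.9240]
step 3: x^-=[-1.9322, 0.4000, -1.7492]  P^-=[0.6990 -0.1024 0.0175; -0.1024 0.4642 0.1753; 0.0175 0.1753 1.0683]  S=[1.2863 0.1244; 0.1244 1.1883]  K=[0.5354 -0.0973; -0.0175 0.4233; 0.1110 0.3617]  nu=[4.6560, -0.3475]  x^+=[0.5944, 0.1712, -1.3580]  P^+=[0.3320 -0.0697 -0.0398; -0.0697 0.2527 -0.0092; -0.0398 -0.0092 0.8870]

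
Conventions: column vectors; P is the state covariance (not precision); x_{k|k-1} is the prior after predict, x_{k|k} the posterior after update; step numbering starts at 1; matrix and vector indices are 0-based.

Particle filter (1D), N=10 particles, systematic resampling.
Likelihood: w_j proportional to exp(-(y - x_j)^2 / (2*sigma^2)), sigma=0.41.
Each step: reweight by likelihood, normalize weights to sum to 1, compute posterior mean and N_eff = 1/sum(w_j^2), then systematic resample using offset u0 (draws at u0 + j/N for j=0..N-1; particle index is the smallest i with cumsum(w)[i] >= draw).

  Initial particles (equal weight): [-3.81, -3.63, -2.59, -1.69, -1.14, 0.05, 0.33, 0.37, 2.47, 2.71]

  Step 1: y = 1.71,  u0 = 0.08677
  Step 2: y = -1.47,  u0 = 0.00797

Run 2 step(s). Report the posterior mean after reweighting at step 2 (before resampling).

post_mean = 2.4703

step 1: w=[0.0000, 0.0000, 0.0000, 0.0000, 0.0000, 0.0012, 0.0145, 0.0200, 0.7506, 0.2137]  mean=2.4454  Neff=1.6402  idx=[8, 8, 8, 8, 8, 8, 8, 9, 9, 9]
step 2: w=[0.1427, 0.1427, 0.1427, 0.1427, 0.1427, 0.1427, 0.1427, 0.0004, 0.0004, 0.0004]  mean=2.4703  Neff=7.0182  idx=[0, 0, 1, 2, 2, 3, 4, 4, 5, 6]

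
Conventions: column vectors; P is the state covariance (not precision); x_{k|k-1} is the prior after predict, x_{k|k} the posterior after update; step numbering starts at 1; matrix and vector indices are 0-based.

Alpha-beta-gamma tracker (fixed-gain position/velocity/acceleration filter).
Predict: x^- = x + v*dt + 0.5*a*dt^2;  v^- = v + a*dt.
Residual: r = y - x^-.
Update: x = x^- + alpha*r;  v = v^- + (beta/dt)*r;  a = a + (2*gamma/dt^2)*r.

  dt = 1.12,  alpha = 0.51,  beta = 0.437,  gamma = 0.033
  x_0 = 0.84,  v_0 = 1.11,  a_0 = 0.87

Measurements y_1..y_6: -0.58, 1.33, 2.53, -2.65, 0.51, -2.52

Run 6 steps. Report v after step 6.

v_post = -1.3028

step 1: x_pred=2.6289  r=-3.2089  x^+=0.9923  v^+=0.8324  a^+=0.7012
step 2: x_pred=2.3644  r=-1.0344  x^+=1.8368  v^+=1.2141  a^+=0.6467
step 3: x_pred=3.6023  r=-1.0723  x^+=3.0554  v^+=1.5201  a^+=0.5903
step 4: x_pred=5.1281  r=-7.7781  x^+=1.1613  v^+=-0.8536  a^+=0.1811
step 5: x_pred=0.3188  r=0.1912  x^+=0.4163  v^+=-0.5762  a^+=0.1911
step 6: x_pred=-0.1092  r=-2.4108  x^+=-1.3387  v^+=-1.3028  a^+=0.0643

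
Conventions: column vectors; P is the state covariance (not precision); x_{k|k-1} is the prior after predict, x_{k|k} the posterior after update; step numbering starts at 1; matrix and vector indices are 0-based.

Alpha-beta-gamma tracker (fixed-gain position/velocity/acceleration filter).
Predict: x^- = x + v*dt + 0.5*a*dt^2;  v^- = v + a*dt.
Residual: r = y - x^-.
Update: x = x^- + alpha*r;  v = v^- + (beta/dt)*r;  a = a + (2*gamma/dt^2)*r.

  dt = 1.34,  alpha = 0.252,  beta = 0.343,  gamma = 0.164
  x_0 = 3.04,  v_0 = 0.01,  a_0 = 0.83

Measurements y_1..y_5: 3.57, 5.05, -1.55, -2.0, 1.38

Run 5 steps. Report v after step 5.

v_post = -5.6125

step 1: x_pred=3.7986  r=-0.2286  x^+=3.7410  v^+=1.0637  a^+=0.7882
step 2: x_pred=5.8740  r=-0.8240  x^+=5.6664  v^+=1.9090  a^+=0.6377
step 3: x_pred=8.7970  r=-10.3470  x^+=6.1896  v^+=0.1151  a^+=-1.2523
step 4: x_pred=5.2194  r=-7.2194  x^+=3.4001  v^+=-3.4110  a^+=-2.5711
step 5: x_pred=-3.4790  r=4.8590  x^+=-2.2546  v^+=-5.6125  a^+=-1.6835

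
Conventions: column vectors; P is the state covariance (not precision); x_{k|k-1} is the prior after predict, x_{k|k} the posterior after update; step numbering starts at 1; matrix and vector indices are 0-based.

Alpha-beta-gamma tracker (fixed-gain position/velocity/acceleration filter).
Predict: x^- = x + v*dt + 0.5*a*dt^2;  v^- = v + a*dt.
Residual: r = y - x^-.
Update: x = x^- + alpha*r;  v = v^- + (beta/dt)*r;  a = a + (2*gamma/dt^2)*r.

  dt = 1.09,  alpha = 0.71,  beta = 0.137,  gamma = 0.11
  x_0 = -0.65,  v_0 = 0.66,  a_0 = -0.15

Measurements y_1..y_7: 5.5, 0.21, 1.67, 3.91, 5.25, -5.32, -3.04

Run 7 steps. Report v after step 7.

v_post = -3.0686

step 1: x_pred=-0.0197  r=5.5197  x^+=3.8993  v^+=1.1903  a^+=0.8721
step 2: x_pred=5.7147  r=-5.5047  x^+=1.8064  v^+=1.4490  a^+=-0.1472
step 3: x_pred=3.2983  r=-1.6283  x^+=2.1422  v^+=1.0838  a^+=-0.4487
step 4: x_pred=3.0570  r=0.8530  x^+=3.6626  v^+=0.7019  a^+=-0.2908
step 5: x_pred=4.2550  r=0.9950  x^+=4.9614  v^+=0.5100  a^+=-0.1065
step 6: x_pred=5.4541  r=-10.7741  x^+=-2.1955  v^+=-0.9603  a^+=-2.1016
step 7: x_pred=-4.4906  r=1.4506  x^+=-3.4607  v^+=-3.0686  a^+=-1.8330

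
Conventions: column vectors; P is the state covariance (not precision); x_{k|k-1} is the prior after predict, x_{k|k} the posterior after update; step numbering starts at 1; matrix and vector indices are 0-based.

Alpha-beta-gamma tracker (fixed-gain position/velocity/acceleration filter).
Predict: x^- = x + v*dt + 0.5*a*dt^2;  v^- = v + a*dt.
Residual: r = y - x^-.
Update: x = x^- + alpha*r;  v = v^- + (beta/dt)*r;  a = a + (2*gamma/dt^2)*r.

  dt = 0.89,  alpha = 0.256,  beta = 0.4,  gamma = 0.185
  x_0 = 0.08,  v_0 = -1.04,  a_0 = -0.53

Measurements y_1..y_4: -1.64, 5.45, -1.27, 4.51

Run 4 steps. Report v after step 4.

step 1: x_pred=-1.0555  r=-0.5845  x^+=-1.2051  v^+=-1.7744  a^+=-0.8030
step 2: x_pred=-3.1024  r=8.5524  x^+=-0.9130  v^+=1.3547  a^+=3.1919
step 3: x_pred=1.5568  r=-2.8268  x^+=0.8332  v^+=2.9250  a^+=1.8714
step 4: x_pred=4.1776  r=0.3324  x^+=4.2627  v^+=4.7400  a^+=2.0267

v_post = 4.7400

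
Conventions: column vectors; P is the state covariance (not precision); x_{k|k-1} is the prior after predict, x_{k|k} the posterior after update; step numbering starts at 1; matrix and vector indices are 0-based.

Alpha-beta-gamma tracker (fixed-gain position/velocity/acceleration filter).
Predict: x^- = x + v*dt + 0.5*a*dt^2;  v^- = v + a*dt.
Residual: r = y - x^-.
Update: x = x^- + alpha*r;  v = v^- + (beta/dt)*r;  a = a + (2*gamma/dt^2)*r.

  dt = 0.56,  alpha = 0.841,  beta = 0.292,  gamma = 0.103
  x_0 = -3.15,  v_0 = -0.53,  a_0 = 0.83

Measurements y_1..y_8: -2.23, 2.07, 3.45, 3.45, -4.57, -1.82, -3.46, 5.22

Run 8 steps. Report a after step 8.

step 1: x_pred=-3.3167  r=1.0867  x^+=-2.4028  v^+=0.5014  a^+=1.5438
step 2: x_pred=-1.8799  r=3.9499  x^+=1.4420  v^+=3.4255  a^+=4.1385
step 3: x_pred=4.0092  r=-0.5592  x^+=3.5389  v^+=5.4515  a^+=3.7711
step 4: x_pred=7.1831  r=-3.7331  x^+=4.0436  v^+=5.6168  a^+=1.3189
step 5: x_pred=7.3958  r=-11.9658  x^+=-2.6674  v^+=0.1161  a^+=-6.5412
step 6: x_pred=-3.6281  r=1.8081  x^+=-2.1075  v^+=-2.6042  a^+=-5.3535
step 7: x_pred=-4.4053  r=0.9453  x^+=-3.6103  v^+=-5.1093  a^+=-4.7326
step 8: x_pred=-7.2136  r=12.4336  x^+=3.2431  v^+=-1.2763  a^+=3.4349

a_post = 3.4349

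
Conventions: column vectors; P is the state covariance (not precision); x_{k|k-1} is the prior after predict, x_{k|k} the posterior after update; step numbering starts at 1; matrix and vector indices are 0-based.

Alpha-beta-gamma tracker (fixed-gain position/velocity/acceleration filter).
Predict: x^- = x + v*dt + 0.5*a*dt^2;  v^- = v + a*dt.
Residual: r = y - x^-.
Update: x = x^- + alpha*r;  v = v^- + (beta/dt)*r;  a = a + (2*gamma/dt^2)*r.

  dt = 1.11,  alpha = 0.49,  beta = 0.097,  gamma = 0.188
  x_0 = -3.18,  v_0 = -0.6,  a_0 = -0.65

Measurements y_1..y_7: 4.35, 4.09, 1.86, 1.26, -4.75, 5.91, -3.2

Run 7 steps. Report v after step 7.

v_post = -9.7186

step 1: x_pred=-4.2464  r=8.5964  x^+=-0.0342  v^+=-0.5703  a^+=1.9734
step 2: x_pred=0.5485  r=3.5415  x^+=2.2838  v^+=1.9296  a^+=3.0541
step 3: x_pred=6.3072  r=-4.4472  x^+=4.1281  v^+=4.9311  a^+=1.6970
step 4: x_pred=10.6470  r=-9.3870  x^+=6.0474  v^+=5.9944  a^+=-1.1677
step 5: x_pred=11.9819  r=-16.7319  x^+=3.7832  v^+=3.2362  a^+=-6.2737
step 6: x_pred=3.5104  r=2.3996  x^+=4.6862  v^+=-3.5180  a^+=-5.5415
step 7: x_pred=-2.6326  r=-0.5674  x^+=-2.9106  v^+=-9.7186  a^+=-5.7146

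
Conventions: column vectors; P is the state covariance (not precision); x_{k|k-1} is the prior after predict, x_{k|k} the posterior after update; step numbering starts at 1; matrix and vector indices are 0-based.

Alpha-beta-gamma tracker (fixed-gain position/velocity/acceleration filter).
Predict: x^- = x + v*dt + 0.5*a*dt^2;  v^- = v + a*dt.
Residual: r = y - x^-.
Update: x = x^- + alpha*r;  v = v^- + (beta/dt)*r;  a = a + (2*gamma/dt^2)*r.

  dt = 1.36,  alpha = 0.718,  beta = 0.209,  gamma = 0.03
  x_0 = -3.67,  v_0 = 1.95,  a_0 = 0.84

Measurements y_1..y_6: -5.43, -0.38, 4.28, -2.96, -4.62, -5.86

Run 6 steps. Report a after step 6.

step 1: x_pred=-0.2412  r=-5.1888  x^+=-3.9667  v^+=2.2950  a^+=0.6717
step 2: x_pred=-0.2244  r=-0.1556  x^+=-0.3361  v^+=3.1846  a^+=0.6666
step 3: x_pred=4.6114  r=-0.3314  x^+=4.3735  v^+=4.0403  a^+=0.6559
step 4: x_pred=10.4748  r=-13.4348  x^+=0.8286  v^+=2.8676  a^+=0.2201
step 5: x_pred=4.9321  r=-9.5521  x^+=-1.9263  v^+=1.6990  a^+=-0.0898
step 6: x_pred=0.3013  r=-6.1613  x^+=-4.1225  v^+=0.6300  a^+=-0.2897

a_post = -0.2897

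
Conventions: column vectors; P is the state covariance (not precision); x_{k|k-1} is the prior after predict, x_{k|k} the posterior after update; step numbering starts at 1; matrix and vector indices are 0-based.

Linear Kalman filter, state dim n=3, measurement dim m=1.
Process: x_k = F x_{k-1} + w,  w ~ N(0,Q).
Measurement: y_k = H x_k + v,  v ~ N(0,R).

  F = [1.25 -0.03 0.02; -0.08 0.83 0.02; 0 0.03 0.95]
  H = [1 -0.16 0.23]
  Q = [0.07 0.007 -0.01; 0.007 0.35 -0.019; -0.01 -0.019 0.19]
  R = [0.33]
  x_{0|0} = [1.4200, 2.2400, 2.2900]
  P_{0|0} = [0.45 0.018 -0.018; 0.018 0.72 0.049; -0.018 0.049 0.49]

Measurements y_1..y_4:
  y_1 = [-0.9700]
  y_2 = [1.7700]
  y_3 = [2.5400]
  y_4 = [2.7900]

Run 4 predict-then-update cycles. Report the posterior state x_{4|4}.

step 1: x^-=[1.7536, 1.7914, 2.2427]  P^-=[0.7717 -0.0367 -0.0234; -0.0367 0.8484 0.0482; -0.0234 0.0482 0.6357]  S=[1.1544]  K=[0.6689; -0.1397; 0.0997]  nu=[-2.9528]  x^+=[-0.2214, 2.2040, 1.9483]  P^+=[0.2552 0.0712 -0.1004; 0.0712 0.8258 0.0643; -0.1004 0.0643 0.6242]
step 2: x^-=[-0.3039, 1.8860, 1.9170]  P^-=[0.4593 0.0339 -0.1172; 0.0339 0.9138 0.0716; -0.1172 0.0716 0.7577]  S=[0.7828]  K=[0.5454; -0.1224; 0.0583]  nu=[1.9347]  x^+=[0.7513, 1.6492, 2.0298]  P^+=[0.2265 0.0862 -0.1421; 0.0862 0.9021 0.0772; -0.1421 0.0772 0.7551]
step 3: x^-=[0.9303, 1.3493, 1.9778]  P^-=[0.4113 0.0497 -0.1641; 0.0497 0.9648 0.0893; -0.1641 0.0893 0.8767]  S=[0.7144]  K=[0.5118; -0.1177; 0.0325]  nu=[1.3707]  x^+=[1.6318, 1.1879, 2.0223]  P^+=[0.2242 0.0928 -0.1760; 0.0928 0.9549 0.0921; -0.1760 0.0921 0.8759]
step 4: x^-=[2.0445, 0.8959, 1.9569]  P^-=[0.4057 0.0550 -0.2023; 0.0550 1.0009 0.1072; -0.2023 0.1072 0.9866]  S=[0.6949]  K=[0.5041; -0.1159; 0.0107]  nu=[0.4388]  x^+=[2.2657, 0.8451, 1.9616]  P^+=[0.2290 0.0956 -0.2061; 0.0956 0.9916 0.1081; -0.2061 0.1081 0.9865]

x_post = [2.2657, 0.8451, 1.9616]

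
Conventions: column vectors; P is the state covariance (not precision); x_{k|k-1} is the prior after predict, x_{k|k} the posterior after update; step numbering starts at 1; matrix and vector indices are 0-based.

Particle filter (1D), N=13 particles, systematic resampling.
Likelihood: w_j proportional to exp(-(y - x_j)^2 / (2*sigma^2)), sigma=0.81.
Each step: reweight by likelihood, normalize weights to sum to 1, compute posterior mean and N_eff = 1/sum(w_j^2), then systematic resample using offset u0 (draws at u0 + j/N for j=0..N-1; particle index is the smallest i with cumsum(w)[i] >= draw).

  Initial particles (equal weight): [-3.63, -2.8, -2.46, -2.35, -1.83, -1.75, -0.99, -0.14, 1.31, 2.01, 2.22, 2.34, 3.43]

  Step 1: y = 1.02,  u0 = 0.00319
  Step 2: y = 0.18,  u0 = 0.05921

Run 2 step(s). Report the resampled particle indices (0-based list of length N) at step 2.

step 1: w=[0.0000, 0.0000, 0.0000, 0.0001, 0.0008, 0.0012, 0.0189, 0.1474, 0.3856, 0.1948, 0.1372, 0.1090, 0.0049]  mean=1.4299  Neff=4.1761  idx=[6, 7, 7, 8, 8, 8, 8, 8, 9, 9, 10, 10, 11]
step 2: w=[0.0808, 0.2121, 0.2121, 0.0867, 0.0867, 0.0867, 0.0867, 0.0867, 0.0179, 0.0179, 0.0096, 0.0096, 0.0066]  mean=0.5582  Neff=7.4092  idx=[0, 1, 1, 1, 2, 2, 3, 4, 4, 5, 6, 7, 10]

resampled_idx = [0, 1, 1, 1, 2, 2, 3, 4, 4, 5, 6, 7, 10]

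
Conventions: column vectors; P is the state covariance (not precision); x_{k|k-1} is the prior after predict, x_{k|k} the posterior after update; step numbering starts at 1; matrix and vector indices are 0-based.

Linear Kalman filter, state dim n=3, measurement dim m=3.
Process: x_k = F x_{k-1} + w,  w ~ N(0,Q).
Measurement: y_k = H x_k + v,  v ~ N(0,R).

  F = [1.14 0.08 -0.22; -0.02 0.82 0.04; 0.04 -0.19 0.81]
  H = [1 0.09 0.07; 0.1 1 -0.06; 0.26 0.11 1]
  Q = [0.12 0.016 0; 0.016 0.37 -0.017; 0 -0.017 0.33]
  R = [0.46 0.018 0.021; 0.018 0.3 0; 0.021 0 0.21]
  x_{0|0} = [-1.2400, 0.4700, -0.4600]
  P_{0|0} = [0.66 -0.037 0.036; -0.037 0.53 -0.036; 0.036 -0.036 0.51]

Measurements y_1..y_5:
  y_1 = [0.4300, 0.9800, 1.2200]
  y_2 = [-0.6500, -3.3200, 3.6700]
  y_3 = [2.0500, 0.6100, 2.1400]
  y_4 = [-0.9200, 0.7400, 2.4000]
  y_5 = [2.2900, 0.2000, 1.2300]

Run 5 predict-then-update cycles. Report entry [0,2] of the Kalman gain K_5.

K[0,2] = 0.0079

step 1: x^-=[-1.2748, 0.3918, -0.5115]  P^-=[0.9823 0.0049 -0.0319; 0.0049 0.7262 -0.1091; -0.0319 -0.1091 0.6988]  S=[1.4466 0.1782 0.2900; 0.1782 1.0530 -0.0462; 0.2900 -0.0462 0.9437]  K=[0.6734 -0.0129 0.0298; -0.0475 0.7053 0.0196; -0.1355 -0.0903 0.7562]  nu=[1.7053, 0.6850, 2.0198]  x^+=[-0.0750, 0.8333, 0.7230]  P^+=[0.3167 -0.0270 -0.0590; -0.0270 0.2126 -0.0133; -0.0590 -0.0133 0.1727]
step 2: x^-=[-0.1779, 0.7138, 0.4243]  P^-=[0.5664 -0.0046 -0.0692; -0.0046 0.5135 -0.0536; -0.0692 -0.0536 0.4522]  S=[1.0216 0.1146 0.1287; 0.1146 0.8271 -0.0163; 0.1287 -0.0163 0.6587]  K=[0.5489 -0.0078 0.0103; -0.0367 0.6297 0.0253; -0.1175 -0.0765 0.6713]  nu=[-0.5660, -3.9905, 3.2134]  x^+=[-0.4241, -1.6972, 2.9535]  P^+=[0.2581 -0.0213 -0.0510; -0.0213 0.1897 -0.0108; -0.0510 -0.0108 0.1530]
step 3: x^-=[-1.2690, -1.2651, 2.6978]  P^-=[0.4861 0.0007 -0.0617; 0.0007 0.4980 -0.0489; -0.0617 -0.0489 0.4380]  S=[0.9431 0.1104 0.1155; 0.1104 0.8112 -0.0125; 0.1155 -0.0125 0.6441]  K=[0.5102 -0.0040 0.0090; -0.0315 0.6223 0.0271; -0.1102 -0.0751 0.6651]  nu=[3.2440, 2.1638, -0.0887]  x^+=[0.3768, -0.0232, 2.1189]  P^+=[0.2399 -0.0189 -0.0477; -0.0189 0.1874 -0.0107; -0.0477 -0.0107 0.1509]
step 4: x^-=[-0.0385, 0.0582, 1.7358]  P^-=[0.4611 0.0034 -0.0595; 0.0034 0.4963 -0.0485; -0.0595 -0.0485 0.4367]  S=[0.9189 0.1104 0.1115; 0.1104 0.8097 -0.0119; 0.1115 -0.0119 0.6424]  K=[0.4968 -0.0021 0.0083; -0.0294 0.6214 0.0275; -0.1079 -0.0751 0.6647]  nu=[-1.0083, 0.7898, 0.6678]  x^+=[-0.5355, 0.5969, 2.2291]  P^+=[0.2335 -0.0178 -0.0466; -0.0178 0.1870 -0.0108; -0.0466 -0.0108 0.1506]
step 5: x^-=[-1.0531, 0.5893, 1.6707]  P^-=[0.4525 0.0046 -0.0590; 0.0046 0.4960 -0.0485; -0.0590 -0.0485 0.4365]  S=[0.9106 0.1107 0.1099; 0.1107 0.8096 -0.0118; 0.1099 -0.0118 0.6420]  K=[0.4920 -0.0012 0.0079; -0.0285 0.6212 0.0276; -0.1071 -0.0752 0.6647]  nu=[3.1731, -0.1838, -0.2317]  x^+=[0.5066, 0.3783, 1.1906]  P^+=[0.2313 -0.0174 -0.0462; -0.0174 0.1869 -0.0108; -0.0462 -0.0108 0.1505]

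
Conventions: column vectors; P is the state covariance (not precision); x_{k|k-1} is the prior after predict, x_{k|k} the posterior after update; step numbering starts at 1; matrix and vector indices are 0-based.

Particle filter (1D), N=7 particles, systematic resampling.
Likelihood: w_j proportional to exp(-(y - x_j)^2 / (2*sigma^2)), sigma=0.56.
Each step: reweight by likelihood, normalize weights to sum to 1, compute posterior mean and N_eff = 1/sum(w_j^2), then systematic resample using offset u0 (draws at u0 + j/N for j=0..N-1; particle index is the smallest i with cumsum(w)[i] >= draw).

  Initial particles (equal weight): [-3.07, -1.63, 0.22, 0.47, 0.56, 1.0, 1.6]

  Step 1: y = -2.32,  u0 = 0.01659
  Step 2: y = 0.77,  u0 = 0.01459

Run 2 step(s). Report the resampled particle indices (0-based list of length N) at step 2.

resampled_idx = [4, 4, 4, 5, 5, 6, 6]

step 1: w=[0.4656, 0.5344, 0.0000, 0.0000, 0.0000, 0.0000, 0.0000]  mean=-2.3004  Neff=1.9908  idx=[0, 0, 0, 0, 1, 1, 1]
step 2: w=[0.0000, 0.0000, 0.0000, 0.0000, 0.3333, 0.3333, 0.3333]  mean=-1.6300  Neff=3.0000  idx=[4, 4, 4, 5, 5, 6, 6]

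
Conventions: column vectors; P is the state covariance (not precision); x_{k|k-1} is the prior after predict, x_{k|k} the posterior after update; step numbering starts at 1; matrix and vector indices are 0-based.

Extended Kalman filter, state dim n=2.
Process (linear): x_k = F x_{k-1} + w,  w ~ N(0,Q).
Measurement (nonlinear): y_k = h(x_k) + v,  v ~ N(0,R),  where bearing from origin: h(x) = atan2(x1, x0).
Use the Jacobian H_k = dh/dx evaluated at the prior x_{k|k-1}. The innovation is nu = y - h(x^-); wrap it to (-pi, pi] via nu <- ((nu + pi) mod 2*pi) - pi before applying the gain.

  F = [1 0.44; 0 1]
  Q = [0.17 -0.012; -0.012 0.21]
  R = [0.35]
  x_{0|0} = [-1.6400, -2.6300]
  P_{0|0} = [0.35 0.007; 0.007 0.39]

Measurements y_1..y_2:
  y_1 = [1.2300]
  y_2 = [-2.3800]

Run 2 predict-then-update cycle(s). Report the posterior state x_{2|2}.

x_post = [-4.2152, -2.1330]

step 1: x^-=[-2.7972, -2.6300]  P^-=[0.6017 0.1666; 0.1666 0.6000]  H_jac=[0.1784 -0.1898]  S=[0.3795]  K=[0.1996; -0.2217]  nu=[-2.6662]  x^+=[-3.3293, -2.0389]  P^+=[0.5866 0.1834; 0.1834 0.5813]
step 2: x^-=[-4.2264, -2.0389]  P^-=[1.0305 0.4272; 0.4272 0.7913]  H_jac=[0.0926 -0.1919]  S=[0.3728]  K=[0.0360; -0.3013]  nu=[0.3121]  x^+=[-4.2152, -2.1330]  P^+=[1.0300 0.4312; 0.4312 0.7575]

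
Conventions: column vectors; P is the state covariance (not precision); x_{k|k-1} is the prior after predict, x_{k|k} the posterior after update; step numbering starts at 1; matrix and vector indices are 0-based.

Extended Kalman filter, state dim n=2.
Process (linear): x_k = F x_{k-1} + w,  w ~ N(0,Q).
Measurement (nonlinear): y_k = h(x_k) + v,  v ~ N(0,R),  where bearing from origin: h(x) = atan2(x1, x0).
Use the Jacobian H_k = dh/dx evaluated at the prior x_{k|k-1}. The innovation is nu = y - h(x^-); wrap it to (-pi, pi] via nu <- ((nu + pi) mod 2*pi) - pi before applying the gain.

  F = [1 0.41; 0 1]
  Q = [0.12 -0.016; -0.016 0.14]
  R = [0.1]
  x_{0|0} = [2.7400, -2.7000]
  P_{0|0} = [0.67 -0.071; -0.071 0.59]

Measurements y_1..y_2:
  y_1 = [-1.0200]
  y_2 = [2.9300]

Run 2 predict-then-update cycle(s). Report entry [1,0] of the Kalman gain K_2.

step 1: x^-=[1.6330, -2.7000]  P^-=[0.8310 0.1549; 0.1549 0.7300]  H_jac=[0.2712 0.1640]  S=[0.1945]  K=[1.2890; 0.8314]  nu=[0.0068]  x^+=[1.6418, -2.6943]  P^+=[0.5078 -0.0536; -0.0536 0.5955]
step 2: x^-=[0.5372, -2.6943]  P^-=[0.6839 0.1746; 0.1746 0.7355]  H_jac=[0.3570 0.0712]  S=[0.1997]  K=[1.2845; 0.5741]  nu=[-1.9792]  x^+=[-2.0050, -3.8305]  P^+=[0.3544 0.0273; 0.0273 0.6697]

K[1,0] = 0.5741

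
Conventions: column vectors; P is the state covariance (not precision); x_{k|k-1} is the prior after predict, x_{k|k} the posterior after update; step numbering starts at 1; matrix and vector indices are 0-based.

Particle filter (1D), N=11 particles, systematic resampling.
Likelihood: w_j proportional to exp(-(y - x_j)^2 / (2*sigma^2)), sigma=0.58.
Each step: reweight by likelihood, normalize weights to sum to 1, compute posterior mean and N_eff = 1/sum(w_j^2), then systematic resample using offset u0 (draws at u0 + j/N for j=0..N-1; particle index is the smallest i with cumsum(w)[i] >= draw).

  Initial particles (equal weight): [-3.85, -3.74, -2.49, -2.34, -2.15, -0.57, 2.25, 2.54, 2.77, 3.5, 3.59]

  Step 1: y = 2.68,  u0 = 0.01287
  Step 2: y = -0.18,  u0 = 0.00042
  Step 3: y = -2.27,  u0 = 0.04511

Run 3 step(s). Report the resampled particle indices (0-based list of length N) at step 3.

step 1: w=[0.0000, 0.0000, 0.0000, 0.0000, 0.0000, 0.0000, 0.2248, 0.2874, 0.2924, 0.1089, 0.0864]  mean=2.7374  Neff=4.2019  idx=[6, 6, 6, 7, 7, 7, 8, 8, 8, 9, 10]
step 2: w=[0.2965, 0.2965, 0.2965, 0.0322, 0.0322, 0.0322, 0.0046, 0.0046, 0.0046, 0.0000, 0.0000]  mean=2.2853  Neff=3.7468  idx=[0, 0, 0, 0, 1, 1, 1, 2, 2, 2, 3]
step 3: w=[0.0998, 0.0998, 0.0998, 0.0998, 0.0998, 0.0998, 0.0998, 0.0998, 0.0998, 0.0998, 0.0018]  mean=2.2505  Neff=10.0356  idx=[0, 1, 2, 3, 4, 5, 5, 6, 7, 8, 9]

resampled_idx = [0, 1, 2, 3, 4, 5, 5, 6, 7, 8, 9]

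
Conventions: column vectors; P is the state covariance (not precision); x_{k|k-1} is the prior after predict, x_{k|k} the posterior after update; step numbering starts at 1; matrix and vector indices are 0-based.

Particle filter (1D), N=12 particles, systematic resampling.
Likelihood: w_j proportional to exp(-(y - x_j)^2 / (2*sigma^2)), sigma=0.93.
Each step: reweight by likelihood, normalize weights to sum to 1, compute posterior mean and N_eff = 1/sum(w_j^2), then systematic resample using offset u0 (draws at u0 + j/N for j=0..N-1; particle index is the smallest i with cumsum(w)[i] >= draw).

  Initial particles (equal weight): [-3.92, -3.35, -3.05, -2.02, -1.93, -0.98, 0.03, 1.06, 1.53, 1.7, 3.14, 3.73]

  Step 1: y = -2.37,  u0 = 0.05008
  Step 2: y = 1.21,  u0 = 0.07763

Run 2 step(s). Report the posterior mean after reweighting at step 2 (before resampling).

step 1: w=[0.0660, 0.1519, 0.2026, 0.2465, 0.2366, 0.0866, 0.0095, 0.0003, 0.0000, 0.0000, 0.0000, 0.0000]  mean=-2.4241  Neff=5.1866  idx=[0, 1, 1, 2, 2, 3, 3, 3, 4, 4, 4, 5]
step 2: w=[0.0000, 0.0001, 0.0001, 0.0003, 0.0003, 0.0301, 0.0301, 0.0301, 0.0419, 0.0419, 0.0419, 0.7831]  mean=-1.1952  Neff=1.6099  idx=[7, 9, 11, 11, 11, 11, 11, 11, 11, 11, 11, 11]

post_mean = -1.1952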